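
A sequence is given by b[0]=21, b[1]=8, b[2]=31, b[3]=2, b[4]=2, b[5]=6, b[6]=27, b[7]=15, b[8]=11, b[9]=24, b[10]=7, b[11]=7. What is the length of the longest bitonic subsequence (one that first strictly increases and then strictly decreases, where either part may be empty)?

inc[i] = longest strictly increasing subsequence ending at i; dec[i] = longest strictly decreasing subsequence starting at i:
i:      0  1  2  3  4  5  6  7  8  9 10 11
b[i]:  21  8 31  2  2  6 27 15 11 24  7  7
inc:    1  1  2  1  1  2  3  3  3  4  3  3
dec:    4  2  5  1  1  1  4  3  2  2  1  1
Best peak at i=2 (value 31): inc=2, dec=5, length 2+5−1 = 6.

6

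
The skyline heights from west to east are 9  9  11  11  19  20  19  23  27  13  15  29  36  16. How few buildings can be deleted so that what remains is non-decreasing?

Fewest deletions = n − (longest non-decreasing subsequence).
i:      1  2  3  4  5  6  7  8  9 10 11 12 13 14
a[i]:   9  9 11 11 19 20 19 23 27 13 15 29 36 16
dp:     1  2  3  4  5  6  6  7  8  5  6  9 10  7
max dp = 10, so deletions = 14 − 10 = 4.

4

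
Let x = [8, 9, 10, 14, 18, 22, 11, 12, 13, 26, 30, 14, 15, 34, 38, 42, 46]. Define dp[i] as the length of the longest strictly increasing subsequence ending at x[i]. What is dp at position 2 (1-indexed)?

2

dp[i] = 1 + max{dp[j] : j<i, x[j]<x[i]} (or 1 if no such j):
i:      1  2  3  4  5  6  7  8  9 10 11 12 13 14 15 16 17
x[i]:   8  9 10 14 18 22 11 12 13 26 30 14 15 34 38 42 46
dp:     1  2  3  4  5  6  4  5  6  7  8  7  8  9 10 11 12
At index 2 the value is 2.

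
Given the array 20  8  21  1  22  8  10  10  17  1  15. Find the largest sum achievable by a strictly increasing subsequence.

63

Let S[i] be the best sum of a strictly increasing subsequence ending at i:
i:      1  2  3  4  5  6  7  8  9 10 11
a[i]:  20  8 21  1 22  8 10 10 17  1 15
S:     20  8 41  1 63  9 19 19 36  1 34
Maximum is 63 (e.g. 20 + 21 + 22).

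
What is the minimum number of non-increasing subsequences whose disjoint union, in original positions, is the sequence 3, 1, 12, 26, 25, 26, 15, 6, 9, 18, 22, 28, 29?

The minimum number of non-increasing subsequences covering a sequence equals the length of its longest strictly increasing subsequence.
LIS length is 7 (e.g. 3, 12, 15, 18, 22, 28, 29), so 7 piles are needed.

7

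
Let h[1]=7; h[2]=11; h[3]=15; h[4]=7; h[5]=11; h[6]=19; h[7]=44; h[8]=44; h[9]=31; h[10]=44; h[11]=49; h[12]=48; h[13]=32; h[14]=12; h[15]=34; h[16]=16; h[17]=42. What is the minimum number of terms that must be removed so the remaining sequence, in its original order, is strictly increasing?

Fewest deletions = n − (longest strictly increasing subsequence).
i:      1  2  3  4  5  6  7  8  9 10 11 12 13 14 15 16 17
h[i]:   7 11 15  7 11 19 44 44 31 44 49 48 32 12 34 16 42
dp:     1  2  3  1  2  4  5  5  5  6  7  7  6  3  7  4  8
max dp = 8, so deletions = 17 − 8 = 9.

9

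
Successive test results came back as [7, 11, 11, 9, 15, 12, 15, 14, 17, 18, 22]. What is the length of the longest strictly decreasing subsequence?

2

Negate each value so 'decreasing' becomes 'increasing', then run patience tails on the negated sequence:
-7 → extends → [-7]
-11 → replaces -7 → [-11]
-11 → already a tail → [-11]
-9 → extends → [-11, -9]
-15 → replaces -11 → [-15, -9]
-12 → replaces -9 → [-15, -12]
-15 → already a tail → [-15, -12]
-14 → replaces -12 → [-15, -14]
-17 → replaces -15 → [-17, -14]
-18 → replaces -17 → [-18, -14]
-22 → replaces -18 → [-22, -14]
Two tails, so the longest strictly decreasing subsequence of the original has length 2.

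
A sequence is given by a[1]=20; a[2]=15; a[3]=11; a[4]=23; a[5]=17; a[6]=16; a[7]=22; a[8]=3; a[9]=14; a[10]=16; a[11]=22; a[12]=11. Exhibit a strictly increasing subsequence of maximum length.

Patience tails give the LIS length; then backtrack through the dp parents:
20 → extends → [20]
15 → replaces 20 → [15]
11 → replaces 15 → [11]
23 → extends → [11, 23]
17 → replaces 23 → [11, 17]
16 → replaces 17 → [11, 16]
22 → extends → [11, 16, 22]
3 → replaces 11 → [3, 16, 22]
14 → replaces 16 → [3, 14, 22]
16 → replaces 22 → [3, 14, 16]
22 → extends → [3, 14, 16, 22]
11 → replaces 14 → [3, 11, 16, 22]
Length 4; one witness is 11, 14, 16, 22.

11, 14, 16, 22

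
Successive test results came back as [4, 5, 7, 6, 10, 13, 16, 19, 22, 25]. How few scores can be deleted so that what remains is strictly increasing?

1

Fewest deletions = n − (longest strictly increasing subsequence).
i:      1  2  3  4  5  6  7  8  9 10
a[i]:   4  5  7  6 10 13 16 19 22 25
dp:     1  2  3  3  4  5  6  7  8  9
max dp = 9, so deletions = 10 − 9 = 1.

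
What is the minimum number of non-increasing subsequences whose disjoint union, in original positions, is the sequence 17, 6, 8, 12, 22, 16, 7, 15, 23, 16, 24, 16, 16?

Place each on the leftmost legal pile:
17 → new pile 1 (tops now [17])
6 → pile 1 (tops now [6])
8 → new pile 2 (tops now [6, 8])
12 → new pile 3 (tops now [6, 8, 12])
22 → new pile 4 (tops now [6, 8, 12, 22])
16 → pile 4 (tops now [6, 8, 12, 16])
7 → pile 2 (tops now [6, 7, 12, 16])
15 → pile 4 (tops now [6, 7, 12, 15])
23 → new pile 5 (tops now [6, 7, 12, 15, 23])
16 → pile 5 (tops now [6, 7, 12, 15, 16])
24 → new pile 6 (tops now [6, 7, 12, 15, 16, 24])
16 → pile 5 (tops now [6, 7, 12, 15, 16, 24])
16 → pile 5 (tops now [6, 7, 12, 15, 16, 24])
Six piles.

6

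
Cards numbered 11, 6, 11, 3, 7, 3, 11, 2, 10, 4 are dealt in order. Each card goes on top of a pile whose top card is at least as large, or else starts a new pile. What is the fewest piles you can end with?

3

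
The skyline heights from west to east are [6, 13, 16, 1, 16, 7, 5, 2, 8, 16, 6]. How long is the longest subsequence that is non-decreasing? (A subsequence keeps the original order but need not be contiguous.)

5

Track the smallest tail for each achievable length (allowing ties):
6 → extends → [6]
13 → extends → [6, 13]
16 → extends → [6, 13, 16]
1 → replaces 6 → [1, 13, 16]
16 → extends → [1, 13, 16, 16]
7 → replaces 13 → [1, 7, 16, 16]
5 → replaces 7 → [1, 5, 16, 16]
2 → replaces 5 → [1, 2, 16, 16]
8 → replaces 16 → [1, 2, 8, 16]
16 → extends → [1, 2, 8, 16, 16]
6 → replaces 8 → [1, 2, 6, 16, 16]
Five tails, so the longest non-decreasing subsequence has length 5 (e.g. 6, 13, 16, 16, 16).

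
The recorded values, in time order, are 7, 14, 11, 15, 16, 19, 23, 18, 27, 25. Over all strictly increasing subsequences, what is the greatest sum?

121

Let S[i] be the best sum of a strictly increasing subsequence ending at i:
i:       1   2   3   4   5   6   7   8   9  10
a[i]:    7  14  11  15  16  19  23  18  27  25
S:       7  21  18  36  52  71  94  70 121 119
Maximum is 121 (e.g. 7 + 14 + 15 + 16 + 19 + 23 + 27).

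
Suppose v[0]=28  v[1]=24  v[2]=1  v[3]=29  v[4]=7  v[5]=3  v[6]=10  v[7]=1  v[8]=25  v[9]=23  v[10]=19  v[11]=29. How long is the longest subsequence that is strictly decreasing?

5

Negate each value so 'decreasing' becomes 'increasing', then run patience tails on the negated sequence:
-28 → extends → [-28]
-24 → extends → [-28, -24]
-1 → extends → [-28, -24, -1]
-29 → replaces -28 → [-29, -24, -1]
-7 → replaces -1 → [-29, -24, -7]
-3 → extends → [-29, -24, -7, -3]
-10 → replaces -7 → [-29, -24, -10, -3]
-1 → extends → [-29, -24, -10, -3, -1]
-25 → replaces -24 → [-29, -25, -10, -3, -1]
-23 → replaces -10 → [-29, -25, -23, -3, -1]
-19 → replaces -3 → [-29, -25, -23, -19, -1]
-29 → already a tail → [-29, -25, -23, -19, -1]
Five tails, so the longest strictly decreasing subsequence of the original has length 5.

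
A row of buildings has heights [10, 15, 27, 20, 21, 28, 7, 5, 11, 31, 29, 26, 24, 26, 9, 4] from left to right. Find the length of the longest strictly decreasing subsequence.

6

Let dp[i] be the longest strictly decreasing subsequence ending at i:
i:      1  2  3  4  5  6  7  8  9 10 11 12 13 14 15 16
a[i]:  10 15 27 20 21 28  7  5 11 31 29 26 24 26  9  4
dp:     1  1  1  2  2  1  3  4  3  1  2  3  4  3  5  6
Maximum is 6.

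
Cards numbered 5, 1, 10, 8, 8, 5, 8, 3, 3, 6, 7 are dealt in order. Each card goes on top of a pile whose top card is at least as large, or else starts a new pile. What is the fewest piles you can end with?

The minimum number of non-increasing subsequences covering a sequence equals the length of its longest strictly increasing subsequence.
LIS length is 4 (e.g. 1, 5, 6, 7), so 4 piles are needed.

4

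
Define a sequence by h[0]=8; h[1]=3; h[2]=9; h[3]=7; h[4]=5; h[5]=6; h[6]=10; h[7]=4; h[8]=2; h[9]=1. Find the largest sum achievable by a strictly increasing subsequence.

27

Let S[i] be the best sum of a strictly increasing subsequence ending at i:
i:      0  1  2  3  4  5  6  7  8  9
h[i]:   8  3  9  7  5  6 10  4  2  1
S:      8  3 17 10  8 14 27  7  2  1
Maximum is 27 (e.g. 8 + 9 + 10).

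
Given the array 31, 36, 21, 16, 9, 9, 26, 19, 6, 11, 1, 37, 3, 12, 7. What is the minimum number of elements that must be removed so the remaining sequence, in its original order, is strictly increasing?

Fewest deletions = n − (longest strictly increasing subsequence).
i:      1  2  3  4  5  6  7  8  9 10 11 12 13 14 15
a[i]:  31 36 21 16  9  9 26 19  6 11  1 37  3 12  7
dp:     1  2  1  1  1  1  2  2  1  2  1  3  2  3  3
max dp = 3, so deletions = 15 − 3 = 12.

12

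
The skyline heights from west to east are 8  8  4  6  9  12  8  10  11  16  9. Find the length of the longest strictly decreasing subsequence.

Negate each value so 'decreasing' becomes 'increasing', then run patience tails on the negated sequence:
-8 → extends → [-8]
-8 → already a tail → [-8]
-4 → extends → [-8, -4]
-6 → replaces -4 → [-8, -6]
-9 → replaces -8 → [-9, -6]
-12 → replaces -9 → [-12, -6]
-8 → replaces -6 → [-12, -8]
-10 → replaces -8 → [-12, -10]
-11 → replaces -10 → [-12, -11]
-16 → replaces -12 → [-16, -11]
-9 → extends → [-16, -11, -9]
Three tails, so the longest strictly decreasing subsequence of the original has length 3.

3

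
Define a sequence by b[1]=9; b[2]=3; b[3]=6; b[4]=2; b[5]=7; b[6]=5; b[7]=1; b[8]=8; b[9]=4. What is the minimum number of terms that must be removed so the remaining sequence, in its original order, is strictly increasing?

Fewest deletions = n − (longest strictly increasing subsequence).
i:     1 2 3 4 5 6 7 8 9
b[i]:  9 3 6 2 7 5 1 8 4
dp:    1 1 2 1 3 2 1 4 2
max dp = 4, so deletions = 9 − 4 = 5.

5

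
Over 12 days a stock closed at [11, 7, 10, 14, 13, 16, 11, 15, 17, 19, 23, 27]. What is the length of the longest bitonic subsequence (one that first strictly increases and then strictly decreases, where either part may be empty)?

8

inc[i] = longest strictly increasing subsequence ending at i; dec[i] = longest strictly decreasing subsequence starting at i:
i:      1  2  3  4  5  6  7  8  9 10 11 12
a[i]:  11  7 10 14 13 16 11 15 17 19 23 27
inc:    1  1  2  3  3  4  3  4  5  6  7  8
dec:    2  1  1  3  2  2  1  1  1  1  1  1
Best peak at i=12 (value 27): inc=8, dec=1, length 8+1−1 = 8.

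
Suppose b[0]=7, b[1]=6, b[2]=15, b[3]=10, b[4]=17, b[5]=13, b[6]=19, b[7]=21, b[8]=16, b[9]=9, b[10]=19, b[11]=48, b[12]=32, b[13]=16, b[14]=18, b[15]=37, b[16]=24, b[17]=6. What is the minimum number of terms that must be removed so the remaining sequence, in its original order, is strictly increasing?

11

Fewest deletions = n − (longest strictly increasing subsequence).
Patience tails:
7 → extends → [7]
6 → replaces 7 → [6]
15 → extends → [6, 15]
10 → replaces 15 → [6, 10]
17 → extends → [6, 10, 17]
13 → replaces 17 → [6, 10, 13]
19 → extends → [6, 10, 13, 19]
21 → extends → [6, 10, 13, 19, 21]
16 → replaces 19 → [6, 10, 13, 16, 21]
9 → replaces 10 → [6, 9, 13, 16, 21]
19 → replaces 21 → [6, 9, 13, 16, 19]
48 → extends → [6, 9, 13, 16, 19, 48]
32 → replaces 48 → [6, 9, 13, 16, 19, 32]
16 → already a tail → [6, 9, 13, 16, 19, 32]
18 → replaces 19 → [6, 9, 13, 16, 18, 32]
37 → extends → [6, 9, 13, 16, 18, 32, 37]
24 → replaces 32 → [6, 9, 13, 16, 18, 24, 37]
6 → already a tail → [6, 9, 13, 16, 18, 24, 37]
Longest strictly increasing subsequence has length 7, so deletions = 18 − 7 = 11.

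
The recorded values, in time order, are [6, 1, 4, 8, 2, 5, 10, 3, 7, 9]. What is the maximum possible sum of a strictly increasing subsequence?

26

Let S[i] be the best sum of a strictly increasing subsequence ending at i:
i:      1  2  3  4  5  6  7  8  9 10
a[i]:   6  1  4  8  2  5 10  3  7  9
S:      6  1  5 14  3 10 24  6 17 26
Maximum is 26 (e.g. 1 + 4 + 5 + 7 + 9).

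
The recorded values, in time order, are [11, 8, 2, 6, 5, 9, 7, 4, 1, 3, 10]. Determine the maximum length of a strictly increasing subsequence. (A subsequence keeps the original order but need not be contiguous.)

Track the smallest tail for each achievable length (strict):
11 → extends → [11]
8 → replaces 11 → [8]
2 → replaces 8 → [2]
6 → extends → [2, 6]
5 → replaces 6 → [2, 5]
9 → extends → [2, 5, 9]
7 → replaces 9 → [2, 5, 7]
4 → replaces 5 → [2, 4, 7]
1 → replaces 2 → [1, 4, 7]
3 → replaces 4 → [1, 3, 7]
10 → extends → [1, 3, 7, 10]
Four tails, so the longest strictly increasing subsequence has length 4 (e.g. 2, 6, 9, 10).

4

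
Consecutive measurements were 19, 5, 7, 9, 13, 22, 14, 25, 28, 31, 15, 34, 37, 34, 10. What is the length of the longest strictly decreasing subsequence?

Let dp[i] be the longest strictly decreasing subsequence ending at i:
i:      1  2  3  4  5  6  7  8  9 10 11 12 13 14 15
a[i]:  19  5  7  9 13 22 14 25 28 31 15 34 37 34 10
dp:     1  2  2  2  2  1  2  1  1  1  2  1  1  2  3
Maximum is 3.

3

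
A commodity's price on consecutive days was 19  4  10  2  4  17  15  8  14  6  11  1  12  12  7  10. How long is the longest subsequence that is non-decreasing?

6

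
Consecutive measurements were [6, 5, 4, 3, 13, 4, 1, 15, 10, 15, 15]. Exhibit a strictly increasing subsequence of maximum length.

Patience tails give the LIS length; then backtrack through the dp parents:
6 → extends → [6]
5 → replaces 6 → [5]
4 → replaces 5 → [4]
3 → replaces 4 → [3]
13 → extends → [3, 13]
4 → replaces 13 → [3, 4]
1 → replaces 3 → [1, 4]
15 → extends → [1, 4, 15]
10 → replaces 15 → [1, 4, 10]
15 → extends → [1, 4, 10, 15]
15 → already a tail → [1, 4, 10, 15]
Length 4; one witness is 3, 4, 10, 15.

3, 4, 10, 15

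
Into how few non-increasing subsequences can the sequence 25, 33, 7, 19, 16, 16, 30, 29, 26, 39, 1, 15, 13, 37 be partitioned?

4

Place each on the leftmost legal pile:
25 → new pile 1 (tops now [25])
33 → new pile 2 (tops now [25, 33])
7 → pile 1 (tops now [7, 33])
19 → pile 2 (tops now [7, 19])
16 → pile 2 (tops now [7, 16])
16 → pile 2 (tops now [7, 16])
30 → new pile 3 (tops now [7, 16, 30])
29 → pile 3 (tops now [7, 16, 29])
26 → pile 3 (tops now [7, 16, 26])
39 → new pile 4 (tops now [7, 16, 26, 39])
1 → pile 1 (tops now [1, 16, 26, 39])
15 → pile 2 (tops now [1, 15, 26, 39])
13 → pile 2 (tops now [1, 13, 26, 39])
37 → pile 4 (tops now [1, 13, 26, 37])
Four piles.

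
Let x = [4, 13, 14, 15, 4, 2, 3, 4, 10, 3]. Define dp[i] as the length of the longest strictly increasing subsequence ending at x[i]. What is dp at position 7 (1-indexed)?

dp[i] = 1 + max{dp[j] : j<i, x[j]<x[i]} (or 1 if no such j):
i:      1  2  3  4  5  6  7  8  9 10
x[i]:   4 13 14 15  4  2  3  4 10  3
dp:     1  2  3  4  1  1  2  3  4  2
At index 7 the value is 2.

2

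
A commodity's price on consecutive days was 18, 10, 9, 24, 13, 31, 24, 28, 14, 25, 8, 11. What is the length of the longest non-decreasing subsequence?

4

Track the smallest tail for each achievable length (allowing ties):
18 → extends → [18]
10 → replaces 18 → [10]
9 → replaces 10 → [9]
24 → extends → [9, 24]
13 → replaces 24 → [9, 13]
31 → extends → [9, 13, 31]
24 → replaces 31 → [9, 13, 24]
28 → extends → [9, 13, 24, 28]
14 → replaces 24 → [9, 13, 14, 28]
25 → replaces 28 → [9, 13, 14, 25]
8 → replaces 9 → [8, 13, 14, 25]
11 → replaces 13 → [8, 11, 14, 25]
Four tails, so the longest non-decreasing subsequence has length 4 (e.g. 18, 24, 24, 28).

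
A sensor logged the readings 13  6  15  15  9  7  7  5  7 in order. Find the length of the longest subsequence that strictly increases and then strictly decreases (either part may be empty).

5

inc[i] = longest strictly increasing subsequence ending at i; dec[i] = longest strictly decreasing subsequence starting at i:
i:      1  2  3  4  5  6  7  8  9
a[i]:  13  6 15 15  9  7  7  5  7
inc:    1  1  2  2  2  2  2  1  2
dec:    4  2  4  4  3  2  2  1  1
Best peak at i=3 (value 15): inc=2, dec=4, length 2+4−1 = 5.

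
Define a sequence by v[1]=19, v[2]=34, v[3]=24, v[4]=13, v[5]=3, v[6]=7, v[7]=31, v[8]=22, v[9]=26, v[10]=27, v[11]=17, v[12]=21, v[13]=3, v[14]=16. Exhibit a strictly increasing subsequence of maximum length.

3, 7, 22, 26, 27

Patience tails give the LIS length; then backtrack through the dp parents:
19 → extends → [19]
34 → extends → [19, 34]
24 → replaces 34 → [19, 24]
13 → replaces 19 → [13, 24]
3 → replaces 13 → [3, 24]
7 → replaces 24 → [3, 7]
31 → extends → [3, 7, 31]
22 → replaces 31 → [3, 7, 22]
26 → extends → [3, 7, 22, 26]
27 → extends → [3, 7, 22, 26, 27]
17 → replaces 22 → [3, 7, 17, 26, 27]
21 → replaces 26 → [3, 7, 17, 21, 27]
3 → already a tail → [3, 7, 17, 21, 27]
16 → replaces 17 → [3, 7, 16, 21, 27]
Length 5; one witness is 3, 7, 22, 26, 27.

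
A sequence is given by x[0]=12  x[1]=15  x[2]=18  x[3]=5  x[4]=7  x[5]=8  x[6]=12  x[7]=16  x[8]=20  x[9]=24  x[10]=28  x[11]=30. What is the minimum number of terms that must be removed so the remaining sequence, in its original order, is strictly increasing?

Fewest deletions = n − (longest strictly increasing subsequence).
Patience tails:
12 → extends → [12]
15 → extends → [12, 15]
18 → extends → [12, 15, 18]
5 → replaces 12 → [5, 15, 18]
7 → replaces 15 → [5, 7, 18]
8 → replaces 18 → [5, 7, 8]
12 → extends → [5, 7, 8, 12]
16 → extends → [5, 7, 8, 12, 16]
20 → extends → [5, 7, 8, 12, 16, 20]
24 → extends → [5, 7, 8, 12, 16, 20, 24]
28 → extends → [5, 7, 8, 12, 16, 20, 24, 28]
30 → extends → [5, 7, 8, 12, 16, 20, 24, 28, 30]
Longest strictly increasing subsequence has length 9, so deletions = 12 − 9 = 3.

3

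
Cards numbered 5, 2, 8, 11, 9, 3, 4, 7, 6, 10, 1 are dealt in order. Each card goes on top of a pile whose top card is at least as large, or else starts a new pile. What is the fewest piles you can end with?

5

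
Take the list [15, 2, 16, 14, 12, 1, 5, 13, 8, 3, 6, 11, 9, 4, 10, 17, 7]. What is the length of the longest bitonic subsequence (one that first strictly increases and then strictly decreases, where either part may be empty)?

7

inc[i] = longest strictly increasing subsequence ending at i; dec[i] = longest strictly decreasing subsequence starting at i:
i:      1  2  3  4  5  6  7  8  9 10 11 12 13 14 15 16 17
a[i]:  15  2 16 14 12  1  5 13  8  3  6 11  9  4 10 17  7
inc:    1  1  2  2  2  1  2  3  3  2  3  4  4  3  5  6  4
dec:    6  2  6  5  4  1  2  4  3  1  2  3  2  1  2  2  1
Best peak at i=3 (value 16): inc=2, dec=6, length 2+6−1 = 7.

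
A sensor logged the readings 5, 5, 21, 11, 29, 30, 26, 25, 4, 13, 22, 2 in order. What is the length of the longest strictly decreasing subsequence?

5

Let dp[i] be the longest strictly decreasing subsequence ending at i:
i:      1  2  3  4  5  6  7  8  9 10 11 12
a[i]:   5  5 21 11 29 30 26 25  4 13 22  2
dp:     1  1  1  2  1  1  2  3  4  4  4  5
Maximum is 5.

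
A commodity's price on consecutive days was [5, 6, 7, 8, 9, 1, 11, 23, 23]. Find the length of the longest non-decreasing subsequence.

Track the smallest tail for each achievable length (allowing ties):
5 → extends → [5]
6 → extends → [5, 6]
7 → extends → [5, 6, 7]
8 → extends → [5, 6, 7, 8]
9 → extends → [5, 6, 7, 8, 9]
1 → replaces 5 → [1, 6, 7, 8, 9]
11 → extends → [1, 6, 7, 8, 9, 11]
23 → extends → [1, 6, 7, 8, 9, 11, 23]
23 → extends → [1, 6, 7, 8, 9, 11, 23, 23]
Eight tails, so the longest non-decreasing subsequence has length 8 (e.g. 5, 6, 7, 8, 9, 11, 23, 23).

8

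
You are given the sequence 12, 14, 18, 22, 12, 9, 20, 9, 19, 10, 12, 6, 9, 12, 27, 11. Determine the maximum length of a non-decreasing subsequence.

6

Let dp[i] be the length of the longest such subsequence ending at index i:
i:      1  2  3  4  5  6  7  8  9 10 11 12 13 14 15 16
a[i]:  12 14 18 22 12  9 20  9 19 10 12  6  9 12 27 11
dp:     1  2  3  4  2  1  4  2  4  3  4  1  3  5  6  4
Maximum dp value is 6.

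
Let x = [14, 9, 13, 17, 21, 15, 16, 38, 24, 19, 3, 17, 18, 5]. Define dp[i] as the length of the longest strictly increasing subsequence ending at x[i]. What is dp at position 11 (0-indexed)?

dp[i] = 1 + max{dp[j] : j<i, x[j]<x[i]} (or 1 if no such j):
i:      0  1  2  3  4  5  6  7  8  9 10 11 12 13
x[i]:  14  9 13 17 21 15 16 38 24 19  3 17 18  5
dp:     1  1  2  3  4  3  4  5  5  5  1  5  6  2
At index 11 the value is 5.

5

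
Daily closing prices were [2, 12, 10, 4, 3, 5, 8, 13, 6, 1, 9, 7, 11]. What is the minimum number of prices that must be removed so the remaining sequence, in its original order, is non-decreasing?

Fewest deletions = n − (longest non-decreasing subsequence).
i:      1  2  3  4  5  6  7  8  9 10 11 12 13
a[i]:   2 12 10  4  3  5  8 13  6  1  9  7 11
dp:     1  2  2  2  2  3  4  5  4  1  5  5  6
max dp = 6, so deletions = 13 − 6 = 7.

7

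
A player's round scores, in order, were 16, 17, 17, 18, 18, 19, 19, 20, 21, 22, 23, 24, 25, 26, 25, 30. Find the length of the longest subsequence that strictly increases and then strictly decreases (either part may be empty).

12

inc[i] = longest strictly increasing subsequence ending at i; dec[i] = longest strictly decreasing subsequence starting at i:
i:      1  2  3  4  5  6  7  8  9 10 11 12 13 14 15 16
a[i]:  16 17 17 18 18 19 19 20 21 22 23 24 25 26 25 30
inc:    1  2  2  3  3  4  4  5  6  7  8  9 10 11 10 12
dec:    1  1  1  1  1  1  1  1  1  1  1  1  1  2  1  1
Best peak at i=14 (value 26): inc=11, dec=2, length 11+2−1 = 12.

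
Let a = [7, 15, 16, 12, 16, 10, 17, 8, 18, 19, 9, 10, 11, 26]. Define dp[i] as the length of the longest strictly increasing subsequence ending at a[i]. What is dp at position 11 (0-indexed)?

4

dp[i] = 1 + max{dp[j] : j<i, a[j]<a[i]} (or 1 if no such j):
i:      0  1  2  3  4  5  6  7  8  9 10 11 12 13
a[i]:   7 15 16 12 16 10 17  8 18 19  9 10 11 26
dp:     1  2  3  2  3  2  4  2  5  6  3  4  5  7
At index 11 the value is 4.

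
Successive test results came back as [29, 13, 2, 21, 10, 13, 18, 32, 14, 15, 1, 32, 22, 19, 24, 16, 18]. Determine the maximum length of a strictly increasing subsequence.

Track the smallest tail for each achievable length (strict):
29 → extends → [29]
13 → replaces 29 → [13]
2 → replaces 13 → [2]
21 → extends → [2, 21]
10 → replaces 21 → [2, 10]
13 → extends → [2, 10, 13]
18 → extends → [2, 10, 13, 18]
32 → extends → [2, 10, 13, 18, 32]
14 → replaces 18 → [2, 10, 13, 14, 32]
15 → replaces 32 → [2, 10, 13, 14, 15]
1 → replaces 2 → [1, 10, 13, 14, 15]
32 → extends → [1, 10, 13, 14, 15, 32]
22 → replaces 32 → [1, 10, 13, 14, 15, 22]
19 → replaces 22 → [1, 10, 13, 14, 15, 19]
24 → extends → [1, 10, 13, 14, 15, 19, 24]
16 → replaces 19 → [1, 10, 13, 14, 15, 16, 24]
18 → replaces 24 → [1, 10, 13, 14, 15, 16, 18]
Seven tails, so the longest strictly increasing subsequence has length 7 (e.g. 2, 10, 13, 14, 15, 22, 24).

7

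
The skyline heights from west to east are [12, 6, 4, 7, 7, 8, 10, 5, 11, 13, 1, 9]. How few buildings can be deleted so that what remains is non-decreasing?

5

Fewest deletions = n − (longest non-decreasing subsequence).
i:      1  2  3  4  5  6  7  8  9 10 11 12
a[i]:  12  6  4  7  7  8 10  5 11 13  1  9
dp:     1  1  1  2  3  4  5  2  6  7  1  5
max dp = 7, so deletions = 12 − 7 = 5.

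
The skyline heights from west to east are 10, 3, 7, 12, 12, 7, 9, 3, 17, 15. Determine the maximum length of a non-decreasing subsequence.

5

Let dp[i] be the length of the longest such subsequence ending at index i:
i:      1  2  3  4  5  6  7  8  9 10
a[i]:  10  3  7 12 12  7  9  3 17 15
dp:     1  1  2  3  4  3  4  2  5  5
Maximum dp value is 5.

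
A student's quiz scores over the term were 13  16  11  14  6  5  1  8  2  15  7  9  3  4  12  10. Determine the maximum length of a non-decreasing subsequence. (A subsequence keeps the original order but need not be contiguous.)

5

Let dp[i] be the length of the longest such subsequence ending at index i:
i:      1  2  3  4  5  6  7  8  9 10 11 12 13 14 15 16
a[i]:  13 16 11 14  6  5  1  8  2 15  7  9  3  4 12 10
dp:     1  2  1  2  1  1  1  2  2  3  3  4  3  4  5  5
Maximum dp value is 5.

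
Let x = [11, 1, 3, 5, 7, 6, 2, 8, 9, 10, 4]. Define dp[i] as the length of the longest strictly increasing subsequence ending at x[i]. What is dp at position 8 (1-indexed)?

dp[i] = 1 + max{dp[j] : j<i, x[j]<x[i]} (or 1 if no such j):
i:      1  2  3  4  5  6  7  8  9 10 11
x[i]:  11  1  3  5  7  6  2  8  9 10  4
dp:     1  1  2  3  4  4  2  5  6  7  3
At index 8 the value is 5.

5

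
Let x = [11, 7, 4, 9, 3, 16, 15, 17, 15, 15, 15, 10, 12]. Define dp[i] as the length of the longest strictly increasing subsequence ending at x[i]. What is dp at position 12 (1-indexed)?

dp[i] = 1 + max{dp[j] : j<i, x[j]<x[i]} (or 1 if no such j):
i:      1  2  3  4  5  6  7  8  9 10 11 12 13
x[i]:  11  7  4  9  3 16 15 17 15 15 15 10 12
dp:     1  1  1  2  1  3  3  4  3  3  3  3  4
At index 12 the value is 3.

3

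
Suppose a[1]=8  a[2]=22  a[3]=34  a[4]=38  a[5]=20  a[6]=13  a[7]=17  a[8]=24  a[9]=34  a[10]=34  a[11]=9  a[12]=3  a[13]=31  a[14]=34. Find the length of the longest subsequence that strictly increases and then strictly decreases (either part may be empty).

8

inc[i] = longest strictly increasing subsequence ending at i; dec[i] = longest strictly decreasing subsequence starting at i:
i:      1  2  3  4  5  6  7  8  9 10 11 12 13 14
a[i]:   8 22 34 38 20 13 17 24 34 34  9  3 31 34
inc:    1  2  3  4  2  2  3  4  5  5  2  1  5  6
dec:    2  5  5  5  4  3  3  3  3  3  2  1  1  1
Best peak at i=4 (value 38): inc=4, dec=5, length 4+5−1 = 8.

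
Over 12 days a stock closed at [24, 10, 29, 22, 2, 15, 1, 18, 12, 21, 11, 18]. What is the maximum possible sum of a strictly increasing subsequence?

64

Let S[i] be the best sum of a strictly increasing subsequence ending at i:
i:      1  2  3  4  5  6  7  8  9 10 11 12
a[i]:  24 10 29 22  2 15  1 18 12 21 11 18
S:     24 10 53 32  2 25  1 43 22 64 21 43
Maximum is 64 (e.g. 10 + 15 + 18 + 21).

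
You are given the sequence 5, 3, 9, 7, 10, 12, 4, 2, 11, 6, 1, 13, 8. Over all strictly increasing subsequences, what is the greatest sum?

49

Let S[i] be the best sum of a strictly increasing subsequence ending at i:
i:      1  2  3  4  5  6  7  8  9 10 11 12 13
a[i]:   5  3  9  7 10 12  4  2 11  6  1 13  8
S:      5  3 14 12 24 36  7  2 35 13  1 49 21
Maximum is 49 (e.g. 5 + 9 + 10 + 12 + 13).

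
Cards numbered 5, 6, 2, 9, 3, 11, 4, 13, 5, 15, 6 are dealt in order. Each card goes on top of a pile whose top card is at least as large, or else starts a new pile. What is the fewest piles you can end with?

Place each on the leftmost legal pile:
5 → new pile 1 (tops now [5])
6 → new pile 2 (tops now [5, 6])
2 → pile 1 (tops now [2, 6])
9 → new pile 3 (tops now [2, 6, 9])
3 → pile 2 (tops now [2, 3, 9])
11 → new pile 4 (tops now [2, 3, 9, 11])
4 → pile 3 (tops now [2, 3, 4, 11])
13 → new pile 5 (tops now [2, 3, 4, 11, 13])
5 → pile 4 (tops now [2, 3, 4, 5, 13])
15 → new pile 6 (tops now [2, 3, 4, 5, 13, 15])
6 → pile 5 (tops now [2, 3, 4, 5, 6, 15])
Six piles.

6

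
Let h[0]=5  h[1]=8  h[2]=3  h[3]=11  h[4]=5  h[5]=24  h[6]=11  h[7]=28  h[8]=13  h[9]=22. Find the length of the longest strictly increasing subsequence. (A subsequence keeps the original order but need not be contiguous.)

Let dp[i] be the length of the longest such subsequence ending at index i:
i:      0  1  2  3  4  5  6  7  8  9
h[i]:   5  8  3 11  5 24 11 28 13 22
dp:     1  2  1  3  2  4  3  5  4  5
Maximum dp value is 5.

5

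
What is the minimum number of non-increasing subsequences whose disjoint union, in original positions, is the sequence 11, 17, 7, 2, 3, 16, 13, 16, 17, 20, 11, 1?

6

Place each on the leftmost legal pile:
11 → new pile 1 (tops now [11])
17 → new pile 2 (tops now [11, 17])
7 → pile 1 (tops now [7, 17])
2 → pile 1 (tops now [2, 17])
3 → pile 2 (tops now [2, 3])
16 → new pile 3 (tops now [2, 3, 16])
13 → pile 3 (tops now [2, 3, 13])
16 → new pile 4 (tops now [2, 3, 13, 16])
17 → new pile 5 (tops now [2, 3, 13, 16, 17])
20 → new pile 6 (tops now [2, 3, 13, 16, 17, 20])
11 → pile 3 (tops now [2, 3, 11, 16, 17, 20])
1 → pile 1 (tops now [1, 3, 11, 16, 17, 20])
Six piles.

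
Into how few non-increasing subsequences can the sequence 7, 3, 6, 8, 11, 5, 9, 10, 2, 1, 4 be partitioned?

Place each on the leftmost legal pile:
7 → new pile 1 (tops now [7])
3 → pile 1 (tops now [3])
6 → new pile 2 (tops now [3, 6])
8 → new pile 3 (tops now [3, 6, 8])
11 → new pile 4 (tops now [3, 6, 8, 11])
5 → pile 2 (tops now [3, 5, 8, 11])
9 → pile 4 (tops now [3, 5, 8, 9])
10 → new pile 5 (tops now [3, 5, 8, 9, 10])
2 → pile 1 (tops now [2, 5, 8, 9, 10])
1 → pile 1 (tops now [1, 5, 8, 9, 10])
4 → pile 2 (tops now [1, 4, 8, 9, 10])
Five piles.

5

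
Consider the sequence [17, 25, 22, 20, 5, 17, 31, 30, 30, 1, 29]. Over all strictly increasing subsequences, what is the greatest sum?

73

Let S[i] be the best sum of a strictly increasing subsequence ending at i:
i:      1  2  3  4  5  6  7  8  9 10 11
a[i]:  17 25 22 20  5 17 31 30 30  1 29
S:     17 42 39 37  5 22 73 72 72  1 71
Maximum is 73 (e.g. 17 + 25 + 31).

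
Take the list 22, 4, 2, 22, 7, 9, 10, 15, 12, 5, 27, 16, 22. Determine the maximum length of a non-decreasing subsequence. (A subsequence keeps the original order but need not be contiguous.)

Let dp[i] be the length of the longest such subsequence ending at index i:
i:      1  2  3  4  5  6  7  8  9 10 11 12 13
a[i]:  22  4  2 22  7  9 10 15 12  5 27 16 22
dp:     1  1  1  2  2  3  4  5  5  2  6  6  7
Maximum dp value is 7.

7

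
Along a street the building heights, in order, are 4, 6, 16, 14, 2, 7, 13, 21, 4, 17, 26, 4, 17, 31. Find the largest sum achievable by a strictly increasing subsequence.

Let S[i] be the best sum of a strictly increasing subsequence ending at i:
i:       1   2   3   4   5   6   7   8   9  10  11  12  13  14
a[i]:    4   6  16  14   2   7  13  21   4  17  26   4  17  31
S:       4  10  26  24   2  17  30  51   6  47  77   6  47 108
Maximum is 108 (e.g. 4 + 6 + 7 + 13 + 21 + 26 + 31).

108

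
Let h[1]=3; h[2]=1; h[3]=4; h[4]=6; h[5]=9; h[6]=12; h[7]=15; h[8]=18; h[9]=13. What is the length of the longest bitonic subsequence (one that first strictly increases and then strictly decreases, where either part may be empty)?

8

inc[i] = longest strictly increasing subsequence ending at i; dec[i] = longest strictly decreasing subsequence starting at i:
i:      1  2  3  4  5  6  7  8  9
h[i]:   3  1  4  6  9 12 15 18 13
inc:    1  1  2  3  4  5  6  7  6
dec:    2  1  1  1  1  1  2  2  1
Best peak at i=8 (value 18): inc=7, dec=2, length 7+2−1 = 8.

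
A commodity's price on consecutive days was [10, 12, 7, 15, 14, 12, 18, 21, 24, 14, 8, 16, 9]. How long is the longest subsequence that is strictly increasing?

6

Track the smallest tail for each achievable length (strict):
10 → extends → [10]
12 → extends → [10, 12]
7 → replaces 10 → [7, 12]
15 → extends → [7, 12, 15]
14 → replaces 15 → [7, 12, 14]
12 → already a tail → [7, 12, 14]
18 → extends → [7, 12, 14, 18]
21 → extends → [7, 12, 14, 18, 21]
24 → extends → [7, 12, 14, 18, 21, 24]
14 → already a tail → [7, 12, 14, 18, 21, 24]
8 → replaces 12 → [7, 8, 14, 18, 21, 24]
16 → replaces 18 → [7, 8, 14, 16, 21, 24]
9 → replaces 14 → [7, 8, 9, 16, 21, 24]
Six tails, so the longest strictly increasing subsequence has length 6 (e.g. 10, 12, 15, 18, 21, 24).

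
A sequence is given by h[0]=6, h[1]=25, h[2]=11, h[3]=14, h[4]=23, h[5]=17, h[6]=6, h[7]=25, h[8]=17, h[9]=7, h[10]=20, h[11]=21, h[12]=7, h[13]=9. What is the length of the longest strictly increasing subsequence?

Let dp[i] be the length of the longest such subsequence ending at index i:
i:      0  1  2  3  4  5  6  7  8  9 10 11 12 13
h[i]:   6 25 11 14 23 17  6 25 17  7 20 21  7  9
dp:     1  2  2  3  4  4  1  5  4  2  5  6  2  3
Maximum dp value is 6.

6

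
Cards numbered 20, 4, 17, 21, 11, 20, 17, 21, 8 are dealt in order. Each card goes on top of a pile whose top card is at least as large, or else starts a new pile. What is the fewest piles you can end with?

Place each on the leftmost legal pile:
20 → new pile 1 (tops now [20])
4 → pile 1 (tops now [4])
17 → new pile 2 (tops now [4, 17])
21 → new pile 3 (tops now [4, 17, 21])
11 → pile 2 (tops now [4, 11, 21])
20 → pile 3 (tops now [4, 11, 20])
17 → pile 3 (tops now [4, 11, 17])
21 → new pile 4 (tops now [4, 11, 17, 21])
8 → pile 2 (tops now [4, 8, 17, 21])
Four piles.

4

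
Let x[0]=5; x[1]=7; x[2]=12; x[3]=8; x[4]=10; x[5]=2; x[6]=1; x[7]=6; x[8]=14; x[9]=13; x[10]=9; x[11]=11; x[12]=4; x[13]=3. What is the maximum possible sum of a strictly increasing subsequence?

Let S[i] be the best sum of a strictly increasing subsequence ending at i:
i:      0  1  2  3  4  5  6  7  8  9 10 11 12 13
x[i]:   5  7 12  8 10  2  1  6 14 13  9 11  4  3
S:      5 12 24 20 30  2  1 11 44 43 29 41  6  5
Maximum is 44 (e.g. 5 + 7 + 8 + 10 + 14).

44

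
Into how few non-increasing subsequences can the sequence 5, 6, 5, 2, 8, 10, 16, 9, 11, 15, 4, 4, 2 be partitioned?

Place each on the leftmost legal pile:
5 → new pile 1 (tops now [5])
6 → new pile 2 (tops now [5, 6])
5 → pile 1 (tops now [5, 6])
2 → pile 1 (tops now [2, 6])
8 → new pile 3 (tops now [2, 6, 8])
10 → new pile 4 (tops now [2, 6, 8, 10])
16 → new pile 5 (tops now [2, 6, 8, 10, 16])
9 → pile 4 (tops now [2, 6, 8, 9, 16])
11 → pile 5 (tops now [2, 6, 8, 9, 11])
15 → new pile 6 (tops now [2, 6, 8, 9, 11, 15])
4 → pile 2 (tops now [2, 4, 8, 9, 11, 15])
4 → pile 2 (tops now [2, 4, 8, 9, 11, 15])
2 → pile 1 (tops now [2, 4, 8, 9, 11, 15])
Six piles.

6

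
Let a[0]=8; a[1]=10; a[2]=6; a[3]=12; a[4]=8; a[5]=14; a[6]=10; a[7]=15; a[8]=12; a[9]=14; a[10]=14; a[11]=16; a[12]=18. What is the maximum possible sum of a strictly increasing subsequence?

Let S[i] be the best sum of a strictly increasing subsequence ending at i:
i:      0  1  2  3  4  5  6  7  8  9 10 11 12
a[i]:   8 10  6 12  8 14 10 15 12 14 14 16 18
S:      8 18  6 30 14 44 24 59 36 50 50 75 93
Maximum is 93 (e.g. 8 + 10 + 12 + 14 + 15 + 16 + 18).

93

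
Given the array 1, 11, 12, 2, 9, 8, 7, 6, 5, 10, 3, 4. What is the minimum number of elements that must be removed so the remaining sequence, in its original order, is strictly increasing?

8

Fewest deletions = n − (longest strictly increasing subsequence).
i:      1  2  3  4  5  6  7  8  9 10 11 12
a[i]:   1 11 12  2  9  8  7  6  5 10  3  4
dp:     1  2  3  2  3  3  3  3  3  4  3  4
max dp = 4, so deletions = 12 − 4 = 8.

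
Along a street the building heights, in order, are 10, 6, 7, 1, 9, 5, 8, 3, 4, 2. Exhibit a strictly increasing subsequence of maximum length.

Patience tails give the LIS length; then backtrack through the dp parents:
10 → extends → [10]
6 → replaces 10 → [6]
7 → extends → [6, 7]
1 → replaces 6 → [1, 7]
9 → extends → [1, 7, 9]
5 → replaces 7 → [1, 5, 9]
8 → replaces 9 → [1, 5, 8]
3 → replaces 5 → [1, 3, 8]
4 → replaces 8 → [1, 3, 4]
2 → replaces 3 → [1, 2, 4]
Length 3; one witness is 6, 7, 9.

6, 7, 9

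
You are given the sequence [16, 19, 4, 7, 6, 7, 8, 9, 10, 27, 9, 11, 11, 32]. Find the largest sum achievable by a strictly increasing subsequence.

103

Let S[i] be the best sum of a strictly increasing subsequence ending at i:
i:       1   2   3   4   5   6   7   8   9  10  11  12  13  14
a[i]:   16  19   4   7   6   7   8   9  10  27   9  11  11  32
S:      16  35   4  11  10  17  25  34  44  71  34  55  55 103
Maximum is 103 (e.g. 4 + 6 + 7 + 8 + 9 + 10 + 27 + 32).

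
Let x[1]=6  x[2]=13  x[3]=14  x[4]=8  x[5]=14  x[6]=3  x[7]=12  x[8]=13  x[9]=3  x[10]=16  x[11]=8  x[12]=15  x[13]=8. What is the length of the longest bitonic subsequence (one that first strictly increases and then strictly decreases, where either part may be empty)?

7

inc[i] = longest strictly increasing subsequence ending at i; dec[i] = longest strictly decreasing subsequence starting at i:
i:      1  2  3  4  5  6  7  8  9 10 11 12 13
x[i]:   6 13 14  8 14  3 12 13  3 16  8 15  8
inc:    1  2  3  2  3  1  3  4  1  5  2  5  2
dec:    2  3  3  2  3  1  2  2  1  3  1  2  1
Best peak at i=10 (value 16): inc=5, dec=3, length 5+3−1 = 7.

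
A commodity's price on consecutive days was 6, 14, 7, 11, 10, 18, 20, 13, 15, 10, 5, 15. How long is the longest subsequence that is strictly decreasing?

Negate each value so 'decreasing' becomes 'increasing', then run patience tails on the negated sequence:
-6 → extends → [-6]
-14 → replaces -6 → [-14]
-7 → extends → [-14, -7]
-11 → replaces -7 → [-14, -11]
-10 → extends → [-14, -11, -10]
-18 → replaces -14 → [-18, -11, -10]
-20 → replaces -18 → [-20, -11, -10]
-13 → replaces -11 → [-20, -13, -10]
-15 → replaces -13 → [-20, -15, -10]
-10 → already a tail → [-20, -15, -10]
-5 → extends → [-20, -15, -10, -5]
-15 → already a tail → [-20, -15, -10, -5]
Four tails, so the longest strictly decreasing subsequence of the original has length 4.

4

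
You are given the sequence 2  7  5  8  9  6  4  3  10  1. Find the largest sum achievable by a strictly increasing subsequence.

36

Let S[i] be the best sum of a strictly increasing subsequence ending at i:
i:      1  2  3  4  5  6  7  8  9 10
a[i]:   2  7  5  8  9  6  4  3 10  1
S:      2  9  7 17 26 13  6  5 36  1
Maximum is 36 (e.g. 2 + 7 + 8 + 9 + 10).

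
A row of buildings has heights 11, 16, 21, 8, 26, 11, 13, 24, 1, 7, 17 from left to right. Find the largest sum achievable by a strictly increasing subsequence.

74

Let S[i] be the best sum of a strictly increasing subsequence ending at i:
i:      1  2  3  4  5  6  7  8  9 10 11
a[i]:  11 16 21  8 26 11 13 24  1  7 17
S:     11 27 48  8 74 19 32 72  1  8 49
Maximum is 74 (e.g. 11 + 16 + 21 + 26).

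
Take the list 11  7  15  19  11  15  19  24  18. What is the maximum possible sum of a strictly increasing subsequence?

Let S[i] be the best sum of a strictly increasing subsequence ending at i:
i:      1  2  3  4  5  6  7  8  9
a[i]:  11  7 15 19 11 15 19 24 18
S:     11  7 26 45 18 33 52 76 51
Maximum is 76 (e.g. 7 + 11 + 15 + 19 + 24).

76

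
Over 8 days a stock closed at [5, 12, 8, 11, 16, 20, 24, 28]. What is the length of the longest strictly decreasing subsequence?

Negate each value so 'decreasing' becomes 'increasing', then run patience tails on the negated sequence:
-5 → extends → [-5]
-12 → replaces -5 → [-12]
-8 → extends → [-12, -8]
-11 → replaces -8 → [-12, -11]
-16 → replaces -12 → [-16, -11]
-20 → replaces -16 → [-20, -11]
-24 → replaces -20 → [-24, -11]
-28 → replaces -24 → [-28, -11]
Two tails, so the longest strictly decreasing subsequence of the original has length 2.

2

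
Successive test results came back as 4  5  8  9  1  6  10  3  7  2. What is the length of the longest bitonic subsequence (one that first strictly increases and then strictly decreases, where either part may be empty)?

inc[i] = longest strictly increasing subsequence ending at i; dec[i] = longest strictly decreasing subsequence starting at i:
i:      1  2  3  4  5  6  7  8  9 10
a[i]:   4  5  8  9  1  6 10  3  7  2
inc:    1  2  3  4  1  3  5  2  4  2
dec:    3  3  4  4  1  3  3  2  2  1
Best peak at i=4 (value 9): inc=4, dec=4, length 4+4−1 = 7.

7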